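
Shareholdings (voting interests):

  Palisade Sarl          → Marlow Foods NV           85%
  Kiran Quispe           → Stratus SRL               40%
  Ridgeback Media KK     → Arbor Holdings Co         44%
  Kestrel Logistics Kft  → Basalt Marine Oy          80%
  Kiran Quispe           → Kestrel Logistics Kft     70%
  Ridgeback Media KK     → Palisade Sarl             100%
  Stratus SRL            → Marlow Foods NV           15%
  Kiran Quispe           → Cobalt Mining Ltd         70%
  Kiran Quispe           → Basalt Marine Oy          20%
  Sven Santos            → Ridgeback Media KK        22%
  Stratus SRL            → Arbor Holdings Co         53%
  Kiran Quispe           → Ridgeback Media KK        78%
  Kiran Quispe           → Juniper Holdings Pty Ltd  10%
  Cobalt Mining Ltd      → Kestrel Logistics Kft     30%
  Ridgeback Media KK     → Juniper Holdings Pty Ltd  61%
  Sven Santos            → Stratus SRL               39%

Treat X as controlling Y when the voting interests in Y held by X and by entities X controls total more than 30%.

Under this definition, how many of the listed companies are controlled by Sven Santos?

Sven holds 39% of Stratus, so Sven controls Stratus.
Stratus holds 53% of Arbor, so Sven controls Arbor.
No other company's threshold is met.
Sven controls 2 companies.

2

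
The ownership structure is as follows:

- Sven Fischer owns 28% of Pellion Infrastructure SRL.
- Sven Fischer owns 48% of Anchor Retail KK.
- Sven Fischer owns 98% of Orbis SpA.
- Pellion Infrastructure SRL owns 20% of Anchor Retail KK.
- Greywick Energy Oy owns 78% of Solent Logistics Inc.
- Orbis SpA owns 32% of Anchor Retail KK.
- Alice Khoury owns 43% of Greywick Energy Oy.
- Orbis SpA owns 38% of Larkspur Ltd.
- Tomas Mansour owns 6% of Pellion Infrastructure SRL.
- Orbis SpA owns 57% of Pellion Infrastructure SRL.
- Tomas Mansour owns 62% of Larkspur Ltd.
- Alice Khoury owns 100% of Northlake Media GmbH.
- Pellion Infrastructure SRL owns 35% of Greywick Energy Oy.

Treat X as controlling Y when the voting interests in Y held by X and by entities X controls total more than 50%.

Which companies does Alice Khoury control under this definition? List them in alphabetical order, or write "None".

Alice holds 100% of Northlake, so Alice controls Northlake.
No other company's threshold is met.

Northlake Media GmbH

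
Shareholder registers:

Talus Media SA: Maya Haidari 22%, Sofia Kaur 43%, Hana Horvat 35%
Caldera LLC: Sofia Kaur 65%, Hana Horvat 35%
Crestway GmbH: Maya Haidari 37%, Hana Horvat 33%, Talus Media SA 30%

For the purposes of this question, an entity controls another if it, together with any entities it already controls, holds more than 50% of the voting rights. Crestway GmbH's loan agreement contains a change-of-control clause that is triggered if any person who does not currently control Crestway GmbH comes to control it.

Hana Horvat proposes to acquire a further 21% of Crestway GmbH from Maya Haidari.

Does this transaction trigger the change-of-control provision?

The purchase adds only to Hana's holdings (Maya's stake shrinks), so Hana is the only person who could newly come to control Crestway.
Hana's largest direct stake is 35% in Talus, which does not meet the threshold, so Hana controls no company.
In Crestway, Hana's side holds only 33%, not > 50%.
So before the transaction, Hana does not control Crestway.
After the purchase, Hana's direct stake in Crestway rises to 33% + 21% = 54%, and Maya's stake falls to 16%.
Hana holds 54% of Crestway, so Hana controls Crestway.
Hana did not control Crestway before and does after, so the clause is triggered.

Yes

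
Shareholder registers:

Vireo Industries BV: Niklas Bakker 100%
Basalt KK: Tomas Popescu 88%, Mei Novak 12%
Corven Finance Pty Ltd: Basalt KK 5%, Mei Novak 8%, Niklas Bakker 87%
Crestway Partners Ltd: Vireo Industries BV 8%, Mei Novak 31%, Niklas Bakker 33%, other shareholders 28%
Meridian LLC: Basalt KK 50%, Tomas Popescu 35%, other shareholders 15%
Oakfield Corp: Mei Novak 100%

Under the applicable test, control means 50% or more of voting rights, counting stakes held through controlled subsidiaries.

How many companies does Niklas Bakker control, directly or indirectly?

Niklas holds 100% of Vireo, so Niklas controls Vireo.
Niklas holds 87% of Corven, so Niklas controls Corven.
No other company's threshold is met.
Niklas controls 2 companies.

2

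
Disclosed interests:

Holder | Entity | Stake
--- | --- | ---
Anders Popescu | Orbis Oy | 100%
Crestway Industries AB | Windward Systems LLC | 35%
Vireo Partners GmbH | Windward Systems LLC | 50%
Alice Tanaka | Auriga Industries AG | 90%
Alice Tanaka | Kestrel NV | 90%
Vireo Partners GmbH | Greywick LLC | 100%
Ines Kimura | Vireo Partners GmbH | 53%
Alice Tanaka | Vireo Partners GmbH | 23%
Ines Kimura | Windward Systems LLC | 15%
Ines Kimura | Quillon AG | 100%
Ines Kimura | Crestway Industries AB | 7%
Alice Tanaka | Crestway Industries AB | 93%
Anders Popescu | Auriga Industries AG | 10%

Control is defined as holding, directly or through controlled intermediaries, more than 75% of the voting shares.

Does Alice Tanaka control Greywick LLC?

Alice holds 90% of Auriga, so Alice controls Auriga.
Alice holds 93% of Crestway, so Alice controls Crestway.
Alice holds 90% of Kestrel, so Alice controls Kestrel.
Neither Alice nor any entity Alice controls holds any voting interest in Greywick.
So Alice does not control Greywick.

No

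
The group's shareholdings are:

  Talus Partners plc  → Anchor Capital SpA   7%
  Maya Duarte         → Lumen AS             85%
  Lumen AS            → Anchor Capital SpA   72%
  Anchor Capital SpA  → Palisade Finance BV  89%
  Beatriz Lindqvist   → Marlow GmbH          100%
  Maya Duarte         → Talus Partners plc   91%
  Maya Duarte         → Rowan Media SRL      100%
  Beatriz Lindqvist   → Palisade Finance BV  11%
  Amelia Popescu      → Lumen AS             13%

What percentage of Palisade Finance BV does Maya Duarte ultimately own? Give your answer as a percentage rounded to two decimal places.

60.14%

Maya reaches Palisade along 2 paths.
Via Talus → Anchor: 91% × 7% × 89% = 5.6693%.
Via Lumen → Anchor: 85% × 72% × 89% = 54.468%.
Total: 5.6693% + 54.468% = 60.1373%.
Rounded: 60.14%.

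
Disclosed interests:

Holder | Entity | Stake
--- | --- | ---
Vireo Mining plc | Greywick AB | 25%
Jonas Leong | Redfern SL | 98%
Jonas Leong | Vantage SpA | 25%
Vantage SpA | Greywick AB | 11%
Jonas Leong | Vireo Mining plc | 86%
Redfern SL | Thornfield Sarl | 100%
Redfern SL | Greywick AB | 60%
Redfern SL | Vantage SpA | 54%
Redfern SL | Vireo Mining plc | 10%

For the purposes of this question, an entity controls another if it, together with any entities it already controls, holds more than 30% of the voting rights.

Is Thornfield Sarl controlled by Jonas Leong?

Yes

Jonas holds 98% of Redfern, so Jonas controls Redfern.
Redfern holds 100% of Thornfield, so Jonas controls Thornfield.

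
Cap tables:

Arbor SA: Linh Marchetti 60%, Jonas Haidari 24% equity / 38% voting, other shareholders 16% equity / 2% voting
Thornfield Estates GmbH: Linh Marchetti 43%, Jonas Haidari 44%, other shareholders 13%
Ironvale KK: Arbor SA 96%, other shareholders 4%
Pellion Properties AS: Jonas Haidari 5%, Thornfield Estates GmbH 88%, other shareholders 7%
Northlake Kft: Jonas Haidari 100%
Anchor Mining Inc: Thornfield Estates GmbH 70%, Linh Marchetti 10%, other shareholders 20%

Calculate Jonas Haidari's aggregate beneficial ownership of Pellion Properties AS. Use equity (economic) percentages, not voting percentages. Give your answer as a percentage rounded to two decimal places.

Jonas reaches Pellion along 2 paths.
Direct stake: 5% = 5%.
Via Thornfield: 44% × 88% = 38.72%.
Total: 5% + 38.72% = 43.72%.

43.72%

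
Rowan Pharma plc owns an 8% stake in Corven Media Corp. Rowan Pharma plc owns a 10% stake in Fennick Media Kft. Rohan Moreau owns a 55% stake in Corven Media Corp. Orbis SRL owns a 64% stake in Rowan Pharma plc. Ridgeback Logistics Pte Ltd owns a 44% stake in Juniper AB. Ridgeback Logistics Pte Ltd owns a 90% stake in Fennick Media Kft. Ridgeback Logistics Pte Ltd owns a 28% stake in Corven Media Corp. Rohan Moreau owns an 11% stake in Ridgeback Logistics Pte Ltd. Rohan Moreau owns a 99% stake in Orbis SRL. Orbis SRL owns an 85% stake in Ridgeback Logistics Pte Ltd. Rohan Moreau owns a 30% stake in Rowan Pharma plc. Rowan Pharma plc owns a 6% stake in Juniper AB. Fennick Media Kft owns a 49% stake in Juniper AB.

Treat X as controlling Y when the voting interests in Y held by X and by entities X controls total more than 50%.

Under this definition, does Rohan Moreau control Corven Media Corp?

Yes

Rohan holds 99% of Orbis, so Rohan controls Orbis.
Orbis and Rohan together hold 64% + 30% = 94% of Rowan, so Rohan controls Rowan.
Orbis and Rohan together hold 85% + 11% = 96% of Ridgeback, so Rohan controls Ridgeback.
Ridgeback and Rowan and Rohan together hold 28% + 8% + 55% = 91% of Corven, so Rohan controls Corven.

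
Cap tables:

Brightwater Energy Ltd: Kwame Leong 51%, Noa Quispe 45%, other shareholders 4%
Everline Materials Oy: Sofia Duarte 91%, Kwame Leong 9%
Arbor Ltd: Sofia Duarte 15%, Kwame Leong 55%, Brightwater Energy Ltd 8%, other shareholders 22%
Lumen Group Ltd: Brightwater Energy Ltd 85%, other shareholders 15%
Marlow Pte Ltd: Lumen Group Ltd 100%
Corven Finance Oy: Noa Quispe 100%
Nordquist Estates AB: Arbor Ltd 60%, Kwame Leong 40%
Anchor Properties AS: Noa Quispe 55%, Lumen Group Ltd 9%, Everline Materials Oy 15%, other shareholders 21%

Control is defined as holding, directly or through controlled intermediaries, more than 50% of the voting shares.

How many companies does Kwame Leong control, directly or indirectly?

Kwame holds 51% of Brightwater, so Kwame controls Brightwater.
Kwame and Brightwater together hold 55% + 8% = 63% of Arbor, so Kwame controls Arbor.
Brightwater holds 85% of Lumen, so Kwame controls Lumen.
Lumen holds 100% of Marlow, so Kwame controls Marlow.
Arbor and Kwame together hold 60% + 40% = 100% of Nordquist, so Kwame controls Nordquist.
No other company's threshold is met.
Kwame controls 5 companies.

5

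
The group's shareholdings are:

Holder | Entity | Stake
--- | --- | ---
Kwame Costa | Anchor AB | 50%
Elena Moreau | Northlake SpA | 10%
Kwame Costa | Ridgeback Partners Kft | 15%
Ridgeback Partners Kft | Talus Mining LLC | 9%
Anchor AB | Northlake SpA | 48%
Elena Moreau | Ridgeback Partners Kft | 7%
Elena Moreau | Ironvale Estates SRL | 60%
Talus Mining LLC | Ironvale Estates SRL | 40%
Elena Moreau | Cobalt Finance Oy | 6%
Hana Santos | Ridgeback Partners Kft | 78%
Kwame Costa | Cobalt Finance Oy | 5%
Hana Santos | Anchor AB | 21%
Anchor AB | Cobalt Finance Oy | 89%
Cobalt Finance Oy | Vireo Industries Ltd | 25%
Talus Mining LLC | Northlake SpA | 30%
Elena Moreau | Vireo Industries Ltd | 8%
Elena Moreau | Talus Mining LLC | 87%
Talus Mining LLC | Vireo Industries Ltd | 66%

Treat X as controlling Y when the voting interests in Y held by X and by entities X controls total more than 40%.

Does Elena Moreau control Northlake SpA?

No

Elena holds 87% of Talus, so Elena controls Talus.
Talus and Elena together hold 40% + 60% = 100% of Ironvale, so Elena controls Ironvale.
Elena and Talus together hold 8% + 66% = 74% of Vireo, so Elena controls Vireo.
In Northlake, Elena's side holds only 10% + 30% = 40%, not > 40%.
So Elena does not control Northlake.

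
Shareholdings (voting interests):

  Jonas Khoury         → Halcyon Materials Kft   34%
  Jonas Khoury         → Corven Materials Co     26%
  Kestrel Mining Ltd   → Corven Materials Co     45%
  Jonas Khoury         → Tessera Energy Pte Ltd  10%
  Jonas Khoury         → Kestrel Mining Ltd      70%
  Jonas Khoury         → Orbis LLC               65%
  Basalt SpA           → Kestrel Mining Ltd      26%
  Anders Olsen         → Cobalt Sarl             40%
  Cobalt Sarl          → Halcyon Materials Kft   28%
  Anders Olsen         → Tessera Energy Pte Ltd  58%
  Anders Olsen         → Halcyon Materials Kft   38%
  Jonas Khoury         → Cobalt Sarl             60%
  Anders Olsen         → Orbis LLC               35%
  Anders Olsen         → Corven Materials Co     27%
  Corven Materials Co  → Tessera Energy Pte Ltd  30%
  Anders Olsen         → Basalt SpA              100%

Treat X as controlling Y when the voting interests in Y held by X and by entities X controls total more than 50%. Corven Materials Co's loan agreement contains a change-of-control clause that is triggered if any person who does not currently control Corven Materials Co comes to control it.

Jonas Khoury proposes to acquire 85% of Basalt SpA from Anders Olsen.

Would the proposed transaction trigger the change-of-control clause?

No

The purchase adds only to Jonas's holdings (Anders's stake shrinks), so Jonas is the only person who could newly come to control Corven.
Jonas holds 70% of Kestrel, so Jonas controls Kestrel.
Kestrel and Jonas together hold 45% + 26% = 71% of Corven, so Jonas controls Corven.
So Jonas already controls Corven before the transaction.
After the purchase, Jonas holds 85% of Basalt directly, and Anders's stake falls to 15%.
Jonas controlled Corven already, so this is not a new person acquiring control; every other person's position is unchanged or reduced.
No new person acquires control, so the clause is not triggered.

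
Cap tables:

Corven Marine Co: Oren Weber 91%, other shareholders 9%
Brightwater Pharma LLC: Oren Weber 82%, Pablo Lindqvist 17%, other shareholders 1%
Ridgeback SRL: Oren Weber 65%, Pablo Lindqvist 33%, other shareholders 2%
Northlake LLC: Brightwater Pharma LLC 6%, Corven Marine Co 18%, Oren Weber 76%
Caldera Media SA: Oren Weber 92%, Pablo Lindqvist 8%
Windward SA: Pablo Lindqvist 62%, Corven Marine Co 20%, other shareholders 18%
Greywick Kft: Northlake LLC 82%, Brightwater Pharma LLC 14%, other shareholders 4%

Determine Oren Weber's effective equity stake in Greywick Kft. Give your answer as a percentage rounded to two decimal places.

Oren reaches Greywick along 4 paths.
Via Brightwater → Northlake: 82% × 6% × 82% = 4.0344%.
Via Corven → Northlake: 91% × 18% × 82% = 13.4316%.
Via Northlake: 76% × 82% = 62.32%.
Via Brightwater: 82% × 14% = 11.48%.
Total: 4.0344% + 13.4316% + 62.32% + 11.48% = 91.266%.
Rounded: 91.27%.

91.27%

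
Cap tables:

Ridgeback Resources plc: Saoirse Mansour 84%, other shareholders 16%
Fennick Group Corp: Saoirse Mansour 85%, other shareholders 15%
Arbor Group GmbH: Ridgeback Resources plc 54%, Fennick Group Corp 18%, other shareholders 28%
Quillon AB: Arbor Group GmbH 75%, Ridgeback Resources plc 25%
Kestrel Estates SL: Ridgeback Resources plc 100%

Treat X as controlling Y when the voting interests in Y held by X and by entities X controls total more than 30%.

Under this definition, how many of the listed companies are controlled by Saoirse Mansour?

Saoirse holds 84% of Ridgeback, so Saoirse controls Ridgeback.
Saoirse holds 85% of Fennick, so Saoirse controls Fennick.
Ridgeback and Fennick together hold 54% + 18% = 72% of Arbor, so Saoirse controls Arbor.
Arbor and Ridgeback together hold 75% + 25% = 100% of Quillon, so Saoirse controls Quillon.
Ridgeback holds 100% of Kestrel, so Saoirse controls Kestrel.
Saoirse controls 5 companies.

5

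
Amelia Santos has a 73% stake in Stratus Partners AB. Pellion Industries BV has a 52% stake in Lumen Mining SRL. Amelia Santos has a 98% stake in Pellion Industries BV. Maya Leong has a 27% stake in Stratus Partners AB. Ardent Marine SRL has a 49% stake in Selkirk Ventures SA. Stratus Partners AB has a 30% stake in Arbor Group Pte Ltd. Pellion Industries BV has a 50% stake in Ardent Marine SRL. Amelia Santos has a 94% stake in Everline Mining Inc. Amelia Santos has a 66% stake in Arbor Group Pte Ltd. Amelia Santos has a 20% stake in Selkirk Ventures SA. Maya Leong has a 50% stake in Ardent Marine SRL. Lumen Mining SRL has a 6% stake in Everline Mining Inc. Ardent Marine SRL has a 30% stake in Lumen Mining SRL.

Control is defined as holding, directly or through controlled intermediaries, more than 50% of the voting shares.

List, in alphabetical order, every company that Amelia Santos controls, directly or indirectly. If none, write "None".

Arbor Group Pte Ltd, Everline Mining Inc, Lumen Mining SRL, Pellion Industries BV, Stratus Partners AB

Amelia holds 73% of Stratus, so Amelia controls Stratus.
Amelia holds 98% of Pellion, so Amelia controls Pellion.
Amelia and Stratus together hold 66% + 30% = 96% of Arbor, so Amelia controls Arbor.
Pellion holds 52% of Lumen, so Amelia controls Lumen.
Amelia and Lumen together hold 94% + 6% = 100% of Everline, so Amelia controls Everline.
No other company's threshold is met.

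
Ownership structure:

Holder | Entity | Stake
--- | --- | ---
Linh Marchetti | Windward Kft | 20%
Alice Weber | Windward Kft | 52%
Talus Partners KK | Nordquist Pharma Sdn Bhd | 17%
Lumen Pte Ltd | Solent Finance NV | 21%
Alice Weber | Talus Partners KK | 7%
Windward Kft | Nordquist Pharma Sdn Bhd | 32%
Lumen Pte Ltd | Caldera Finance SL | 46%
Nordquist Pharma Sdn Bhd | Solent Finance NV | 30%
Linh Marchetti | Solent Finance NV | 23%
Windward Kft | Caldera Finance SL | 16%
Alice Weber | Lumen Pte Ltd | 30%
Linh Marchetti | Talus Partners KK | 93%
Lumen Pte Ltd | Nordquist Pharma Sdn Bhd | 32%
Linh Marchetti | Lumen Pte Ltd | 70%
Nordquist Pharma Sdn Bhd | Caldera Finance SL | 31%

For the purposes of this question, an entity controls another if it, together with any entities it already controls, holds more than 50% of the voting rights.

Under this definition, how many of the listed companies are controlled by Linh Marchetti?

Linh holds 70% of Lumen, so Linh controls Lumen.
Linh holds 93% of Talus, so Linh controls Talus.
No other company's threshold is met.
Linh controls 2 companies.

2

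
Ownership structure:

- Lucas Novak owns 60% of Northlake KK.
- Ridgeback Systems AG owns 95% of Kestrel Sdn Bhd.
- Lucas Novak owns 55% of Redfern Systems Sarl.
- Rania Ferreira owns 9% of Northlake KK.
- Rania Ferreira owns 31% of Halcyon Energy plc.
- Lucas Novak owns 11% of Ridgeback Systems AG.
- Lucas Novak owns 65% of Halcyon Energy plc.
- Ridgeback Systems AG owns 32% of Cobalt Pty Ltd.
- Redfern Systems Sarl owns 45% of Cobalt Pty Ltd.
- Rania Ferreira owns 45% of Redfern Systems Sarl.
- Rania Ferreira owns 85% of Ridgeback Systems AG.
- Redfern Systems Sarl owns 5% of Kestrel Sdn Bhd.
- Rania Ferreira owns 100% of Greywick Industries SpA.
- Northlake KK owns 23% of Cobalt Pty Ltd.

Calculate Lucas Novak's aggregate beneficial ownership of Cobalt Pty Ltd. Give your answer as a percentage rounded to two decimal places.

Lucas reaches Cobalt along 3 paths.
Via Redfern: 55% × 45% = 24.75%.
Via Northlake: 60% × 23% = 13.8%.
Via Ridgeback: 11% × 32% = 3.52%.
Total: 24.75% + 13.8% + 3.52% = 42.07%.

42.07%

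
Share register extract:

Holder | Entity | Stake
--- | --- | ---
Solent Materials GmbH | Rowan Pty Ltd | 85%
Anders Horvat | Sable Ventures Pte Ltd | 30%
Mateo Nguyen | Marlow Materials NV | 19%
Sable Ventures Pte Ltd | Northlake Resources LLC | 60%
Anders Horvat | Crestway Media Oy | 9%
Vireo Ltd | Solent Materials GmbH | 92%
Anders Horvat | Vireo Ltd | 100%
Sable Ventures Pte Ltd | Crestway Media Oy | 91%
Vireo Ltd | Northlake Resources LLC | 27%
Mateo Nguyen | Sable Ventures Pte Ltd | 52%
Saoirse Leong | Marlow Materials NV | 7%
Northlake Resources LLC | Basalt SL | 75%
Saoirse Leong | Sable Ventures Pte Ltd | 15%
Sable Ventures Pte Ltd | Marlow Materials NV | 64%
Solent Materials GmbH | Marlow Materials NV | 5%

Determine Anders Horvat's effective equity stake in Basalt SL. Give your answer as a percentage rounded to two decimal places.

33.75%

Anders reaches Basalt along 2 paths.
Via Sable → Northlake: 30% × 60% × 75% = 13.5%.
Via Vireo → Northlake: 100% × 27% × 75% = 20.25%.
Total: 13.5% + 20.25% = 33.75%.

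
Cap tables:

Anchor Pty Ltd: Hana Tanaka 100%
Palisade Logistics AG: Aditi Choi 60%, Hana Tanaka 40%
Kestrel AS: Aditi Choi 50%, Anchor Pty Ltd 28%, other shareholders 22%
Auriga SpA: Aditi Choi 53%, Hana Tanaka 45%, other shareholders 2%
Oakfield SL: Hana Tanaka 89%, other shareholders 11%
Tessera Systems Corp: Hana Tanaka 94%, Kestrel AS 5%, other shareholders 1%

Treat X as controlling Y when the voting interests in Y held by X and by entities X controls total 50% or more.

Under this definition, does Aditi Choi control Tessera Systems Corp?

Aditi holds 60% of Palisade, so Aditi controls Palisade.
Aditi holds 50% of Kestrel, so Aditi controls Kestrel.
Aditi holds 53% of Auriga, so Aditi controls Auriga.
In Tessera, Aditi's side holds only 5%, not ≥ 50%.
So Aditi does not control Tessera.

No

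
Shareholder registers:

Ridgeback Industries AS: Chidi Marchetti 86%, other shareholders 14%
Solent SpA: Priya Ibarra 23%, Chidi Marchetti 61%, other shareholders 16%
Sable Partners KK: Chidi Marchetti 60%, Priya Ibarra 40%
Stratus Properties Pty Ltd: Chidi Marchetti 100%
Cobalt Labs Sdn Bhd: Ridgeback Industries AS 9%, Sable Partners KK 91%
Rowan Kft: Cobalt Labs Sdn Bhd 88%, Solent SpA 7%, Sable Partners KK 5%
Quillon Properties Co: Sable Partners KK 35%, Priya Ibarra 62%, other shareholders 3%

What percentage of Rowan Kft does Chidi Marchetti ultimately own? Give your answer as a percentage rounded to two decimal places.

Chidi reaches Rowan along 4 paths.
Via Ridgeback → Cobalt: 86% × 9% × 88% = 6.8112%.
Via Sable → Cobalt: 60% × 91% × 88% = 48.048%.
Via Solent: 61% × 7% = 4.27%.
Via Sable: 60% × 5% = 3%.
Total: 6.8112% + 48.048% + 4.27% + 3% = 62.1292%.
Rounded: 62.13%.

62.13%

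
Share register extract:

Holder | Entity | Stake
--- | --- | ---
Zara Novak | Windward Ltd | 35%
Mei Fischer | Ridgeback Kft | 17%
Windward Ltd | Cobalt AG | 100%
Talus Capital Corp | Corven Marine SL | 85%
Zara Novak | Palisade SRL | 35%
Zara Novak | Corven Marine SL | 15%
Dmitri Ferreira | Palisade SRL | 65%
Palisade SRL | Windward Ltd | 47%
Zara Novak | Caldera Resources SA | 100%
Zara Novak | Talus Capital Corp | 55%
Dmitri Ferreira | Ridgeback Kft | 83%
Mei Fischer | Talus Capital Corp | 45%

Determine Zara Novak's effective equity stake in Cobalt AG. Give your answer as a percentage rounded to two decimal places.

51.45%

Zara reaches Cobalt along 2 paths.
Via Palisade → Windward: 35% × 47% × 100% = 16.45%.
Via Windward: 35% × 100% = 35%.
Total: 16.45% + 35% = 51.45%.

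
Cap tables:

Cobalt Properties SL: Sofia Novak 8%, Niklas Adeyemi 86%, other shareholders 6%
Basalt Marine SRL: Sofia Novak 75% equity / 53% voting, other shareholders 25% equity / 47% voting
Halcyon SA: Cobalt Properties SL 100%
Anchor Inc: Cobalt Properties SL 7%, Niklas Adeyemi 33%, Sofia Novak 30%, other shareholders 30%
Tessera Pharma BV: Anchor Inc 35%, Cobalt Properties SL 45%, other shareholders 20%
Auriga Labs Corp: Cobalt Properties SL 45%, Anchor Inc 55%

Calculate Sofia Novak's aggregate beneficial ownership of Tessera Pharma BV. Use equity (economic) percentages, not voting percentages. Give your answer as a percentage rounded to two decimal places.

14.30%

Sofia reaches Tessera along 3 paths.
Via Cobalt → Anchor: 8% × 7% × 35% = 0.196%.
Via Anchor: 30% × 35% = 10.5%.
Via Cobalt: 8% × 45% = 3.6%.
Total: 0.196% + 10.5% + 3.6% = 14.296%.
Rounded: 14.30%.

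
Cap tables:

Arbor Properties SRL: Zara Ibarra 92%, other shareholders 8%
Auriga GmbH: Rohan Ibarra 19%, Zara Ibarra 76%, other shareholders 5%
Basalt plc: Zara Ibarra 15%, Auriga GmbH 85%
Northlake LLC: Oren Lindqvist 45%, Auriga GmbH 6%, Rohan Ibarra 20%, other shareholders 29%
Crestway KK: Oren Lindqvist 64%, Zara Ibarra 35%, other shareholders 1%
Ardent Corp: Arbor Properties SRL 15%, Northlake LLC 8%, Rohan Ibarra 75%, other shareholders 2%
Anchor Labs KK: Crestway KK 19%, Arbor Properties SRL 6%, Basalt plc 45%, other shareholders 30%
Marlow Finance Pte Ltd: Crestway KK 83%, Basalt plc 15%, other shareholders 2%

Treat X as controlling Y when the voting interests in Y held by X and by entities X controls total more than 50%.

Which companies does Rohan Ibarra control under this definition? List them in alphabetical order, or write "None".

Ardent Corp

Rohan holds 75% of Ardent, so Rohan controls Ardent.
No other company's threshold is met.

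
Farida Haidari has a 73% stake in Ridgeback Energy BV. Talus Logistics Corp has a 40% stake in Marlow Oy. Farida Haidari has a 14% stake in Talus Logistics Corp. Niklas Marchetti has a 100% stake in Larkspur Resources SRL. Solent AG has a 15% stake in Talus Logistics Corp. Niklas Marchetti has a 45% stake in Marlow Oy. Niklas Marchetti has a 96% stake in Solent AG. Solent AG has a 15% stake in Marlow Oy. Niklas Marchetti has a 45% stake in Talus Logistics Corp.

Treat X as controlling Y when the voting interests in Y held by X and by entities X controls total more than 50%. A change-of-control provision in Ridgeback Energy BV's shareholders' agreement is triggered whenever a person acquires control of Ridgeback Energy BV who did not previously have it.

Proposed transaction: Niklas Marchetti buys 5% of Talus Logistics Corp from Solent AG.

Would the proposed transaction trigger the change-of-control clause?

No

The purchase adds only to Niklas's holdings (Solent's stake shrinks), so Niklas is the only person who could newly come to control Ridgeback.
Niklas holds 96% of Solent, so Niklas controls Solent.
Niklas and Solent together hold 45% + 15% = 60% of Talus, so Niklas controls Talus.
Solent and Talus and Niklas together hold 15% + 40% + 45% = 100% of Marlow, so Niklas controls Marlow.
Niklas holds 100% of Larkspur, so Niklas controls Larkspur.
Neither Niklas nor any entity Niklas controls holds any voting interest in Ridgeback.
So before the transaction, Niklas does not control Ridgeback.
After the purchase, Niklas's direct stake in Talus rises to 45% + 5% = 50%, and Solent's stake falls to 10%.
Niklas and Solent together hold 50% + 10% = 60% of Talus, so Niklas controls Talus.
After the transaction, neither Niklas nor any entity Niklas controls holds a voting interest in Ridgeback, so Niklas still does not control it.
No new person acquires control, so the clause is not triggered.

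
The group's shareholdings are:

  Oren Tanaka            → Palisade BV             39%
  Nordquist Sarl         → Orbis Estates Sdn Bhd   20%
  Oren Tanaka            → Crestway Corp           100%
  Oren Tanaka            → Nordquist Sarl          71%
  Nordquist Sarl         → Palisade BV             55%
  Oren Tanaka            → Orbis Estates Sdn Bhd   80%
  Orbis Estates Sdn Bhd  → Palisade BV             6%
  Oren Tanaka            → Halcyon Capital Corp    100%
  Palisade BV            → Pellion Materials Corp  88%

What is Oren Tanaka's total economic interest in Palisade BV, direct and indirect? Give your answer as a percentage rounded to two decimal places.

Oren reaches Palisade along 4 paths.
Via Nordquist → Orbis: 71% × 20% × 6% = 0.852%.
Via Orbis: 80% × 6% = 4.8%.
Direct stake: 39% = 39%.
Via Nordquist: 71% × 55% = 39.05%.
Total: 0.852% + 4.8% + 39% + 39.05% = 83.702%.
Rounded: 83.70%.

83.70%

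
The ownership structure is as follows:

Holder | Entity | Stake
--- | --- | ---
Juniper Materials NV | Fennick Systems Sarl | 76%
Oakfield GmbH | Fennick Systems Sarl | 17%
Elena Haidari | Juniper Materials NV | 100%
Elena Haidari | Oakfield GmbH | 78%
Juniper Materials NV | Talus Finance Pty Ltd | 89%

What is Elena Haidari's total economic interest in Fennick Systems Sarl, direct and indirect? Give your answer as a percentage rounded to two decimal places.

Elena reaches Fennick along 2 paths.
Via Oakfield: 78% × 17% = 13.26%.
Via Juniper: 100% × 76% = 76%.
Total: 13.26% + 76% = 89.26%.

89.26%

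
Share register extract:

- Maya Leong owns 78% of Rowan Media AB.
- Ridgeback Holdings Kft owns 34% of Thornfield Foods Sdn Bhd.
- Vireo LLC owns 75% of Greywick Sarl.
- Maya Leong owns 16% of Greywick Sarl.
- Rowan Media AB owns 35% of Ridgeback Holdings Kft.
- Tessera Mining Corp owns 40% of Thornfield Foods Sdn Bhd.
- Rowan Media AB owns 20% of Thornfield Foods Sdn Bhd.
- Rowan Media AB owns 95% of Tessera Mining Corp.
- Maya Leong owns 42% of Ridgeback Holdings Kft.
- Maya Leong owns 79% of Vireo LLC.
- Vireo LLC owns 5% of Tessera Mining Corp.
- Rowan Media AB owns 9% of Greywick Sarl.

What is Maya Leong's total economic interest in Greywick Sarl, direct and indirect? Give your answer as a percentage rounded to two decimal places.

Maya reaches Greywick along 3 paths.
Via Rowan: 78% × 9% = 7.02%.
Direct stake: 16% = 16%.
Via Vireo: 79% × 75% = 59.25%.
Total: 7.02% + 16% + 59.25% = 82.27%.

82.27%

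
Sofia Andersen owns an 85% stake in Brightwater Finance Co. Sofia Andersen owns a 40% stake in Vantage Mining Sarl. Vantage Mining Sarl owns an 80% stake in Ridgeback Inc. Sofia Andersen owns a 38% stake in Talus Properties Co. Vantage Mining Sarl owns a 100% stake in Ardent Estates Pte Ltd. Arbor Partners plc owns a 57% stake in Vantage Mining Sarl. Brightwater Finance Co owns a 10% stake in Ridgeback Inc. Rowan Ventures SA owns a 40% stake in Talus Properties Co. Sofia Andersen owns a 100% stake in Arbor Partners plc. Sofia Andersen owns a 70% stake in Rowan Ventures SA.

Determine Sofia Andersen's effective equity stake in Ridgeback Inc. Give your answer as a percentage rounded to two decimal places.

86.10%

Sofia reaches Ridgeback along 3 paths.
Via Vantage: 40% × 80% = 32%.
Via Arbor → Vantage: 100% × 57% × 80% = 45.6%.
Via Brightwater: 85% × 10% = 8.5%.
Total: 32% + 45.6% + 8.5% = 86.1%.
Rounded: 86.10%.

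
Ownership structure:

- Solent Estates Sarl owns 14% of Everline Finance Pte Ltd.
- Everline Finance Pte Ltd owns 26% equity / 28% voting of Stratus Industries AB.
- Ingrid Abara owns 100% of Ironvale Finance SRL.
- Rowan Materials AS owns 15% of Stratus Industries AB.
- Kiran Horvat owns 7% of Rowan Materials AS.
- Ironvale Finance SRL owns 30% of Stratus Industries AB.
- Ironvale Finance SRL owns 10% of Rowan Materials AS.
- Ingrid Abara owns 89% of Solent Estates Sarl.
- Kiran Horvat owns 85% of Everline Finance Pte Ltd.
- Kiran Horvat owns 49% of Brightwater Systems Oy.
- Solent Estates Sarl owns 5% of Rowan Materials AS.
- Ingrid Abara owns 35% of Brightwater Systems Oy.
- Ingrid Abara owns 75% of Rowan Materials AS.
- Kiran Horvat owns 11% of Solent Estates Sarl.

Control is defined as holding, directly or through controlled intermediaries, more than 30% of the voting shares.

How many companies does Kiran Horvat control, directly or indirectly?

Kiran holds 85% of Everline, so Kiran controls Everline.
Kiran holds 49% of Brightwater, so Kiran controls Brightwater.
No other company's threshold is met.
Kiran controls 2 companies.

2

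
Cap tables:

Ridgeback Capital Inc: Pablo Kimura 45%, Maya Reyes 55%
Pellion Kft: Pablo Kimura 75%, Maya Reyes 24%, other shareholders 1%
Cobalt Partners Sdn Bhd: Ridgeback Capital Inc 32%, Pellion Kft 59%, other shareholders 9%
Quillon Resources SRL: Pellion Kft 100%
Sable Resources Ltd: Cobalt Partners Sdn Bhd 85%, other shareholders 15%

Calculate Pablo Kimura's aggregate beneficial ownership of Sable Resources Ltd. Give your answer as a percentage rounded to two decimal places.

49.85%

Pablo reaches Sable along 2 paths.
Via Ridgeback → Cobalt: 45% × 32% × 85% = 12.24%.
Via Pellion → Cobalt: 75% × 59% × 85% = 37.6125%.
Total: 12.24% + 37.6125% = 49.8525%.
Rounded: 49.85%.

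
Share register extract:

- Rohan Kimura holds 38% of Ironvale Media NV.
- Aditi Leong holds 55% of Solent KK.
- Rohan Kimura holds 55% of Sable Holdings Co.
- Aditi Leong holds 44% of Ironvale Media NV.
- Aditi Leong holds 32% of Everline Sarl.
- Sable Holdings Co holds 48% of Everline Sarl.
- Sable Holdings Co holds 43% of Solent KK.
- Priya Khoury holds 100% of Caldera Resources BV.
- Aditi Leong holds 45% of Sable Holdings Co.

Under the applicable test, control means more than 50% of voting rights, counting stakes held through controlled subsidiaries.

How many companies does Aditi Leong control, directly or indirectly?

1

Aditi holds 55% of Solent, so Aditi controls Solent.
No other company's threshold is met.
Aditi controls 1 company.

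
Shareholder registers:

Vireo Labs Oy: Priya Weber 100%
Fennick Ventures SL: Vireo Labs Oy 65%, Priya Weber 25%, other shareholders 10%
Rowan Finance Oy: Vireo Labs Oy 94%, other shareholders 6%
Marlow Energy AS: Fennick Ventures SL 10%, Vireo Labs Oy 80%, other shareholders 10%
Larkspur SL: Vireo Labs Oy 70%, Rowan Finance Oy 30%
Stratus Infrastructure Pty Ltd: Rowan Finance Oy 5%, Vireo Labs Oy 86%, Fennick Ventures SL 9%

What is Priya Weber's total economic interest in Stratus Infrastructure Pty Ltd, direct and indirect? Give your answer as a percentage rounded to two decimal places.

Priya reaches Stratus along 4 paths.
Via Vireo → Rowan: 100% × 94% × 5% = 4.7%.
Via Vireo: 100% × 86% = 86%.
Via Vireo → Fennick: 100% × 65% × 9% = 5.85%.
Via Fennick: 25% × 9% = 2.25%.
Total: 4.7% + 86% + 5.85% + 2.25% = 98.8%.
Rounded: 98.80%.

98.80%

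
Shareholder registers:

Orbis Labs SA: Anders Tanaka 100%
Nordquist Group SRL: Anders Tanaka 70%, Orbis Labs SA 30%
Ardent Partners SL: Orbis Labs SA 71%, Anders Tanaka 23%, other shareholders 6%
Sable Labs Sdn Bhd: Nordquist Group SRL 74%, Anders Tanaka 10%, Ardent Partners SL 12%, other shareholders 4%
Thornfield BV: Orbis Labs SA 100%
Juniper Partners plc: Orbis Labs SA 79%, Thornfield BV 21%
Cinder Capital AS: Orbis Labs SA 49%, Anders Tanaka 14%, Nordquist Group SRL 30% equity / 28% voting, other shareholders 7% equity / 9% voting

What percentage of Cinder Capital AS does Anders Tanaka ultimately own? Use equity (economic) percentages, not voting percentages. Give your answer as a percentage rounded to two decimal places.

93.00%

Anders reaches Cinder along 4 paths.
Via Orbis: 100% × 49% = 49%.
Direct stake: 14% = 14%.
Via Nordquist: 70% × 30% = 21%.
Via Orbis → Nordquist: 100% × 30% × 30% = 9%.
Total: 49% + 14% + 21% + 9% = 93%.
Rounded: 93.00%.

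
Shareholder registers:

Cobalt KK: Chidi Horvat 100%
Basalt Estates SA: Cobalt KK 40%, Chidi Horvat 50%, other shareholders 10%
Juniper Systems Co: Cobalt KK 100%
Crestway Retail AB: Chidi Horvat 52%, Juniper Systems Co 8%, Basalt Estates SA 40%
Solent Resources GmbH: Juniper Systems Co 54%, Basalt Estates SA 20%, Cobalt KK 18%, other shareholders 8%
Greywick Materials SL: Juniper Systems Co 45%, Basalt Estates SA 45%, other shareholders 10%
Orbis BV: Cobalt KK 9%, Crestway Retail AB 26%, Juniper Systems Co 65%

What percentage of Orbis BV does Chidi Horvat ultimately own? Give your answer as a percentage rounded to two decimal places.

98.96%

Chidi reaches Orbis along 6 paths.
Via Cobalt: 100% × 9% = 9%.
Via Crestway: 52% × 26% = 13.52%.
Via Cobalt → Juniper → Crestway: 100% × 100% × 8% × 26% = 2.08%.
Via Cobalt → Basalt → Crestway: 100% × 40% × 40% × 26% = 4.16%.
Via Basalt → Crestway: 50% × 40% × 26% = 5.2%.
Via Cobalt → Juniper: 100% × 100% × 65% = 65%.
Total: 9% + 13.52% + 2.08% + 4.16% + 5.2% + 65% = 98.96%.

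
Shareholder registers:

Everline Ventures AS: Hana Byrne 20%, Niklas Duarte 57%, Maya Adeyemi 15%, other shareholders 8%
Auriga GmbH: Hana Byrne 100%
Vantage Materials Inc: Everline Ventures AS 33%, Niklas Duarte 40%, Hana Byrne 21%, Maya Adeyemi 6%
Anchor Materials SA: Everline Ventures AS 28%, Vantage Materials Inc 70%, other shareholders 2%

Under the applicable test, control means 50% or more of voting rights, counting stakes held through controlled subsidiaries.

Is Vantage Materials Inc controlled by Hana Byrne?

Hana holds 100% of Auriga, so Hana controls Auriga.
In Vantage, Hana's side holds only 21%, not ≥ 50%.
So Hana does not control Vantage.

No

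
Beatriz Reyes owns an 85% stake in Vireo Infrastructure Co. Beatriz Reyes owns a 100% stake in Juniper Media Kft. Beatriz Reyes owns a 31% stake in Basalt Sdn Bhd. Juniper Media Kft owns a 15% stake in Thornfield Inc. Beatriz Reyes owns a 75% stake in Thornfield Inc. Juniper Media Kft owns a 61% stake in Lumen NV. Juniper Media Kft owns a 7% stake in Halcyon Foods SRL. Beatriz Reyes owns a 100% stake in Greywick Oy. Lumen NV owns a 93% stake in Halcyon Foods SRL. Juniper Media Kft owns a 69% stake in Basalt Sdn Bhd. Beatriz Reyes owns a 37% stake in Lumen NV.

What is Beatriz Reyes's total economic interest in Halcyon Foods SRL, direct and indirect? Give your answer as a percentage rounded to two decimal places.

98.14%

Beatriz reaches Halcyon along 3 paths.
Via Lumen: 37% × 93% = 34.41%.
Via Juniper → Lumen: 100% × 61% × 93% = 56.73%.
Via Juniper: 100% × 7% = 7%.
Total: 34.41% + 56.73% + 7% = 98.14%.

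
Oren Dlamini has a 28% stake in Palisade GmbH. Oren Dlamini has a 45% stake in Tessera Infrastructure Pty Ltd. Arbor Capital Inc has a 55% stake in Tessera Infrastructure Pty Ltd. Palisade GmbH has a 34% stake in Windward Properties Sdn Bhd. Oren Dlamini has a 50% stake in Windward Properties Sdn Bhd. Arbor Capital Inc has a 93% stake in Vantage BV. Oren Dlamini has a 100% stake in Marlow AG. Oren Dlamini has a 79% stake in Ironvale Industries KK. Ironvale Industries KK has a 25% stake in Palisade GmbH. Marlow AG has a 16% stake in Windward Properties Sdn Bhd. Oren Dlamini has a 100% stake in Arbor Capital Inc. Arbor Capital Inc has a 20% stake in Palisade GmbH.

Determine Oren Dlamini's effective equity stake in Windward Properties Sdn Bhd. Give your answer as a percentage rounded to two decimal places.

Oren reaches Windward along 5 paths.
Direct stake: 50% = 50%.
Via Arbor → Palisade: 100% × 20% × 34% = 6.8%.
Via Ironvale → Palisade: 79% × 25% × 34% = 6.715%.
Via Palisade: 28% × 34% = 9.52%.
Via Marlow: 100% × 16% = 16%.
Total: 50% + 6.8% + 6.715% + 9.52% + 16% = 89.035%.
Rounded: 89.04%.

89.04%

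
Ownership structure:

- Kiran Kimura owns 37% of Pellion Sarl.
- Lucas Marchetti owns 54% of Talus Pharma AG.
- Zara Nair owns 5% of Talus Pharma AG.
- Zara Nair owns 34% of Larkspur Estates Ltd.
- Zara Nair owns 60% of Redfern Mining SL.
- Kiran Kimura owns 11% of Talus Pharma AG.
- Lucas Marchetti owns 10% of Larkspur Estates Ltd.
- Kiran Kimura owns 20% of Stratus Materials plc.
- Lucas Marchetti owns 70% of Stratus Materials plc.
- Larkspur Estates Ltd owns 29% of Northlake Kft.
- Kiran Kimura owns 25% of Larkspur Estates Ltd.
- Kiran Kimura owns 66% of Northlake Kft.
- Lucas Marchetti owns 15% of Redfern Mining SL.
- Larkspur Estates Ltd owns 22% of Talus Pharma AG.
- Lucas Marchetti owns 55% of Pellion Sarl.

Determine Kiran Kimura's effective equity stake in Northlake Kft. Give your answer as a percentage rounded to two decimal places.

Kiran reaches Northlake along 2 paths.
Direct stake: 66% = 66%.
Via Larkspur: 25% × 29% = 7.25%.
Total: 66% + 7.25% = 73.25%.

73.25%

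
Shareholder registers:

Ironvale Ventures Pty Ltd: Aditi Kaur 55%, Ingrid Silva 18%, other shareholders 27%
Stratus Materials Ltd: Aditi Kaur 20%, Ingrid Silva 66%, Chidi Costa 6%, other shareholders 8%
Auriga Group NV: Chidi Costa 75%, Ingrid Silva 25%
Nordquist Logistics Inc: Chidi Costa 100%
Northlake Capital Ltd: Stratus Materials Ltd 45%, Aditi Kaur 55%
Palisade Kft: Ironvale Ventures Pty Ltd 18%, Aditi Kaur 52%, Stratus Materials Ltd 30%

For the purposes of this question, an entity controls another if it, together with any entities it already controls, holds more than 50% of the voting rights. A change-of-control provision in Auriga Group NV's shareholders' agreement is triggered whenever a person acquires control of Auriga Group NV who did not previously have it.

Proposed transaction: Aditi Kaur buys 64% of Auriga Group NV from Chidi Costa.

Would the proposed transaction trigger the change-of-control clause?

Yes

The purchase adds only to Aditi's holdings (Chidi's stake shrinks), so Aditi is the only person who could newly come to control Auriga.
Aditi holds 55% of Ironvale, so Aditi controls Ironvale.
Aditi holds 55% of Northlake, so Aditi controls Northlake.
Ironvale and Aditi together hold 18% + 52% = 70% of Palisade, so Aditi controls Palisade.
Neither Aditi nor any entity Aditi controls holds any voting interest in Auriga.
So before the transaction, Aditi does not control Auriga.
After the purchase, Aditi holds 64% of Auriga directly, and Chidi's stake falls to 11%.
Aditi holds 64% of Auriga, so Aditi controls Auriga.
Aditi did not control Auriga before and does after, so the clause is triggered.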